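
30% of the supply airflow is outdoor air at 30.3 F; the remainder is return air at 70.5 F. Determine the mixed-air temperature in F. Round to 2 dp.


T_mix = 0.3*30.3 + 0.7*70.5 = 58.44 F

58.44 F


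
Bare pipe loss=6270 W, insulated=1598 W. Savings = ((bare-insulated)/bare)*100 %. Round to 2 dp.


Savings = ((6270-1598)/6270)*100 = 74.51 %

74.51 %


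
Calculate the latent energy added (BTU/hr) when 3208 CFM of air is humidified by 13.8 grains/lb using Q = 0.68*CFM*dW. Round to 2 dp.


Q = 0.68 * 3208 * 13.8 = 30103.87 BTU/hr

30103.87 BTU/hr


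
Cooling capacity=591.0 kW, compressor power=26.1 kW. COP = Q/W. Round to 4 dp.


COP = 591.0 / 26.1 = 22.6437

22.6437


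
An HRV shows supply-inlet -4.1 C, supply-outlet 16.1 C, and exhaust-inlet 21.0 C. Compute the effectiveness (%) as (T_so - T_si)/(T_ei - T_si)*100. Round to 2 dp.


eff = (16.1-(-4.1))/(21.0-(-4.1))*100 = 80.48 %

80.48 %


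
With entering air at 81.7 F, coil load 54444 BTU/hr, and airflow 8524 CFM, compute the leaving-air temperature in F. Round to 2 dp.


dT = 54444/(1.08*8524) = 5.9140
T_leave = 81.7 - 5.9140 = 75.79 F

75.79 F


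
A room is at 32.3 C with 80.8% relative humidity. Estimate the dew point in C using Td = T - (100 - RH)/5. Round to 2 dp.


Td = 32.3 - (100-80.8)/5 = 28.46 C

28.46 C


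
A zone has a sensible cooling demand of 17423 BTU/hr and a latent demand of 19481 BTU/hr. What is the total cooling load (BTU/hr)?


Qt = 17423 + 19481 = 36904 BTU/hr

36904 BTU/hr


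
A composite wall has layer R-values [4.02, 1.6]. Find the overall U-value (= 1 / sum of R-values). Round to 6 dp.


R_total = 4.02 + 1.6 = 5.62
U = 1/5.62 = 0.177936

0.177936


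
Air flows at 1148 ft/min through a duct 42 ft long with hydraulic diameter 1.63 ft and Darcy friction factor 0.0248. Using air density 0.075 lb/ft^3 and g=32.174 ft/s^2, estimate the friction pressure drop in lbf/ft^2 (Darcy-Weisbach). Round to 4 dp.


v_fps = 1148/60 = 19.1333 ft/s
dp = 0.0248*(42/1.63)*0.075*19.1333^2/(2*32.174) = 0.2727 lbf/ft^2

0.2727 lbf/ft^2


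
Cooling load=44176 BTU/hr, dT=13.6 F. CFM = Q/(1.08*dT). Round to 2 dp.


CFM = 44176 / (1.08 * 13.6) = 3007.63

3007.63 CFM


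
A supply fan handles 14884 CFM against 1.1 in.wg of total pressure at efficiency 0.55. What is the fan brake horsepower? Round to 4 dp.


BHP = 14884 * 1.1 / (6356 * 0.55) = 4.6834 hp

4.6834 hp


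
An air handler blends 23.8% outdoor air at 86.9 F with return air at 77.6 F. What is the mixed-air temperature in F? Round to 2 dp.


T_mix = 77.6 + (23.8/100)*(86.9-77.6) = 79.81 F

79.81 F


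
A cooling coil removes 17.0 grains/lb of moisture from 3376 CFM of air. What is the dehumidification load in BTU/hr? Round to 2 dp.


Q = 0.68 * 3376 * 17.0 = 39026.56 BTU/hr

39026.56 BTU/hr


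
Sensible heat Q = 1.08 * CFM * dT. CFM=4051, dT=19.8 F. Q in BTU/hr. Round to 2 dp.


Q = 1.08 * 4051 * 19.8 = 86626.58 BTU/hr

86626.58 BTU/hr


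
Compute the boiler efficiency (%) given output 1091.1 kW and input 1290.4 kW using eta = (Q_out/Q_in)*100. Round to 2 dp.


eta = (1091.1/1290.4)*100 = 84.56 %

84.56 %


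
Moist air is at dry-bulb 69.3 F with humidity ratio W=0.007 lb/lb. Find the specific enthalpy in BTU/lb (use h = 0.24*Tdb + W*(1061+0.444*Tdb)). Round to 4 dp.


h = 0.24*69.3 + 0.007*(1061+0.444*69.3) = 24.2744 BTU/lb

24.2744 BTU/lb


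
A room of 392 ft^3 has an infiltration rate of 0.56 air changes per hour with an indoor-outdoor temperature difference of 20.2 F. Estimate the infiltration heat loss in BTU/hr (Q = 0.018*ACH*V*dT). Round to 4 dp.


Q = 0.018 * 0.56 * 392 * 20.2 = 79.8175 BTU/hr

79.8175 BTU/hr


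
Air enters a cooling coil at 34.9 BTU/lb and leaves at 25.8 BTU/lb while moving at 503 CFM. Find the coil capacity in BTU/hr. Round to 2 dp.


Q = 4.5 * 503 * (34.9 - 25.8) = 20597.85 BTU/hr

20597.85 BTU/hr


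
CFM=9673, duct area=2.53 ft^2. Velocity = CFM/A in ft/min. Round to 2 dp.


V = 9673 / 2.53 = 3823.32 ft/min

3823.32 ft/min


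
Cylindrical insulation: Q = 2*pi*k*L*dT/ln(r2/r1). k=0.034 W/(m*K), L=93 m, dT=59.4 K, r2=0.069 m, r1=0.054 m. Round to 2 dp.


Q = 2*pi*0.034*93*59.4/ln(0.069/0.054) = 4814.43 W

4814.43 W


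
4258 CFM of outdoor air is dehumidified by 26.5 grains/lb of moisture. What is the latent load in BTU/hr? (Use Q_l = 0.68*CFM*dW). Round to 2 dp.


Q = 0.68 * 4258 * 26.5 = 76729.16 BTU/hr

76729.16 BTU/hr


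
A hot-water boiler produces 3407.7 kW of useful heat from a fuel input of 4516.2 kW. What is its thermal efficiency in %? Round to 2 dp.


eta = (3407.7/4516.2)*100 = 75.46 %

75.46 %


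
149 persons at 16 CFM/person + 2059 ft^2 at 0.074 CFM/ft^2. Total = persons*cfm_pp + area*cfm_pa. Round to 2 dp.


Total = 149*16 + 2059*0.074 = 2536.37 CFM

2536.37 CFM


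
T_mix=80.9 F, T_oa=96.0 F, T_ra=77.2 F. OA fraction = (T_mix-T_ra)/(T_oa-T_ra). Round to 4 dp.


frac = (80.9 - 77.2) / (96.0 - 77.2) = 0.1968

0.1968


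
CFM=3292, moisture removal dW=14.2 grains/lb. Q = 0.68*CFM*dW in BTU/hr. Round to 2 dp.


Q = 0.68 * 3292 * 14.2 = 31787.55 BTU/hr

31787.55 BTU/hr


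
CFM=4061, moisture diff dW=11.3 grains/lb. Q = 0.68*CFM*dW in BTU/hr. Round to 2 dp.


Q = 0.68 * 4061 * 11.3 = 31204.72 BTU/hr

31204.72 BTU/hr


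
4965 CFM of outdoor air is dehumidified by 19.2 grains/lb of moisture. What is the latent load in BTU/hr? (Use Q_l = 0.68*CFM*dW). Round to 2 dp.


Q = 0.68 * 4965 * 19.2 = 64823.04 BTU/hr

64823.04 BTU/hr


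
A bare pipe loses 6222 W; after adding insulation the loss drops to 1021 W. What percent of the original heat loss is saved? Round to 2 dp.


Savings = ((6222-1021)/6222)*100 = 83.59 %

83.59 %


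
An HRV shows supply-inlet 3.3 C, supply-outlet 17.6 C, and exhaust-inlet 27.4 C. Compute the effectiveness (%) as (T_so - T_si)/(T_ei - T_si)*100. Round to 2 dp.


eff = (17.6-3.3)/(27.4-3.3)*100 = 59.34 %

59.34 %


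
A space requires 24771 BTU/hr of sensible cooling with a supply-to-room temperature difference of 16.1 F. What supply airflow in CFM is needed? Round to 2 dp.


CFM = 24771 / (1.08 * 16.1) = 1424.60

1424.60 CFM


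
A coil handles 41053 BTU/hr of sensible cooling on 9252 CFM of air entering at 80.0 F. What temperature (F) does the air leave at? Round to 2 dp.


dT = 41053/(1.08*9252) = 4.1085
T_leave = 80.0 - 4.1085 = 75.89 F

75.89 F


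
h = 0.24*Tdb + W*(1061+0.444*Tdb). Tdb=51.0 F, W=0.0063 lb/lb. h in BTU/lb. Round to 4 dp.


h = 0.24*51.0 + 0.0063*(1061+0.444*51.0) = 19.0670 BTU/lb

19.0670 BTU/lb


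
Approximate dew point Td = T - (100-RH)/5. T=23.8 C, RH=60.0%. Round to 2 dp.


Td = 23.8 - (100-60.0)/5 = 15.80 C

15.80 C


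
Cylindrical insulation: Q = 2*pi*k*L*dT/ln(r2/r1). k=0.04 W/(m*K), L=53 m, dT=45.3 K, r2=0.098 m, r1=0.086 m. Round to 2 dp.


Q = 2*pi*0.04*53*45.3/ln(0.098/0.086) = 4619.59 W

4619.59 W


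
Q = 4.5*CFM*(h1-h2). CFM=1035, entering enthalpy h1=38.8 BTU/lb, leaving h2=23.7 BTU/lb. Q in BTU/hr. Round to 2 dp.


Q = 4.5 * 1035 * (38.8 - 23.7) = 70328.25 BTU/hr

70328.25 BTU/hr


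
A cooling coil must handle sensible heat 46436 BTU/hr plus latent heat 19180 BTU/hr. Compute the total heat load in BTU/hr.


Qt = 46436 + 19180 = 65616 BTU/hr

65616 BTU/hr


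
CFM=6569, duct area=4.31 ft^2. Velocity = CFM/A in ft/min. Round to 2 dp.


V = 6569 / 4.31 = 1524.13 ft/min

1524.13 ft/min


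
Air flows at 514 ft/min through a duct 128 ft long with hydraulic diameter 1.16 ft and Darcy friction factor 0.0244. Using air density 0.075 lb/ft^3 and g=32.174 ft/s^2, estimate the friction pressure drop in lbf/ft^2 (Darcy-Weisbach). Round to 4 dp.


v_fps = 514/60 = 8.5667 ft/s
dp = 0.0244*(128/1.16)*0.075*8.5667^2/(2*32.174) = 0.2303 lbf/ft^2

0.2303 lbf/ft^2


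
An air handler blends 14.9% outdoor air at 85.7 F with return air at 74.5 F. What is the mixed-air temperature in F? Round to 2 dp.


T_mix = 74.5 + (14.9/100)*(85.7-74.5) = 76.17 F

76.17 F


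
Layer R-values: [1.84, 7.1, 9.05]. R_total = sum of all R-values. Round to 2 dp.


R_total = 1.84 + 7.1 + 9.05 = 17.99

17.99


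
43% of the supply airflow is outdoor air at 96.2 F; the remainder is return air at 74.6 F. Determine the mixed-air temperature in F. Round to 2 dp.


T_mix = 0.43*96.2 + 0.57*74.6 = 83.89 F

83.89 F


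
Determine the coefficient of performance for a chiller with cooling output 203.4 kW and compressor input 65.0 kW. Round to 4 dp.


COP = 203.4 / 65.0 = 3.1292

3.1292


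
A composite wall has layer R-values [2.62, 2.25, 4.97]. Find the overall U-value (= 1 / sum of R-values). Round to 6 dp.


R_total = 2.62 + 2.25 + 4.97 = 9.84
U = 1/9.84 = 0.101626

0.101626


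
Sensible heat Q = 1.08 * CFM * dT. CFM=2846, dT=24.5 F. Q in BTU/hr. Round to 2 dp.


Q = 1.08 * 2846 * 24.5 = 75305.16 BTU/hr

75305.16 BTU/hr


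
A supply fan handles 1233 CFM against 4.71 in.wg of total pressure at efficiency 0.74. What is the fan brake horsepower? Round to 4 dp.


BHP = 1233 * 4.71 / (6356 * 0.74) = 1.2347 hp

1.2347 hp


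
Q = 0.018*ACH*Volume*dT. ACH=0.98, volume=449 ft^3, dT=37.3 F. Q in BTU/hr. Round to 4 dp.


Q = 0.018 * 0.98 * 449 * 37.3 = 295.4294 BTU/hr

295.4294 BTU/hr


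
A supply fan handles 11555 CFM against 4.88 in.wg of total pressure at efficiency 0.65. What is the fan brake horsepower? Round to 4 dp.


BHP = 11555 * 4.88 / (6356 * 0.65) = 13.6487 hp

13.6487 hp


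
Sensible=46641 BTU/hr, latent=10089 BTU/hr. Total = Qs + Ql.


Qt = 46641 + 10089 = 56730 BTU/hr

56730 BTU/hr


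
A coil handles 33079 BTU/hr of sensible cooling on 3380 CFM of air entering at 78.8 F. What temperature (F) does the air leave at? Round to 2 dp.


dT = 33079/(1.08*3380) = 9.0617
T_leave = 78.8 - 9.0617 = 69.74 F

69.74 F


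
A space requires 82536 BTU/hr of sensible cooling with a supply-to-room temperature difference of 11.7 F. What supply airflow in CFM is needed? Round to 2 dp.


CFM = 82536 / (1.08 * 11.7) = 6531.81

6531.81 CFM


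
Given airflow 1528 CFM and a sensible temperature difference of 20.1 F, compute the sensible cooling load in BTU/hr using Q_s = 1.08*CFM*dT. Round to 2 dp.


Q = 1.08 * 1528 * 20.1 = 33169.82 BTU/hr

33169.82 BTU/hr


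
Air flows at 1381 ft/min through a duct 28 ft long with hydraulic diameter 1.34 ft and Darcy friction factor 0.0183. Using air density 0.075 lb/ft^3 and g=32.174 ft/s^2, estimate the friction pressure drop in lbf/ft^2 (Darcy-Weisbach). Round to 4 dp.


v_fps = 1381/60 = 23.0167 ft/s
dp = 0.0183*(28/1.34)*0.075*23.0167^2/(2*32.174) = 0.2361 lbf/ft^2

0.2361 lbf/ft^2


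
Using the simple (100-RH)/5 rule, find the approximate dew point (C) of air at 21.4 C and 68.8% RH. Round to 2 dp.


Td = 21.4 - (100-68.8)/5 = 15.16 C

15.16 C


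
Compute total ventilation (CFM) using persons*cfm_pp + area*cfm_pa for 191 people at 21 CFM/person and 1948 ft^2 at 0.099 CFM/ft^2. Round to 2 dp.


Total = 191*21 + 1948*0.099 = 4203.85 CFM

4203.85 CFM


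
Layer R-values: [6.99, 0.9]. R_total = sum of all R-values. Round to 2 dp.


R_total = 6.99 + 0.9 = 7.89

7.89


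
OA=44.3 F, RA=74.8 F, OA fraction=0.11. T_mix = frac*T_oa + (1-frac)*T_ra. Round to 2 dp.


T_mix = 0.11*44.3 + 0.89*74.8 = 71.45 F

71.45 F


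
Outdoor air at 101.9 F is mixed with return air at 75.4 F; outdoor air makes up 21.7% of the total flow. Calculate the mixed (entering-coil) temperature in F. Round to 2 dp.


T_mix = 75.4 + (21.7/100)*(101.9-75.4) = 81.15 F

81.15 F


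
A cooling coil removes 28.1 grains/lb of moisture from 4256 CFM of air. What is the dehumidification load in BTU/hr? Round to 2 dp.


Q = 0.68 * 4256 * 28.1 = 81323.65 BTU/hr

81323.65 BTU/hr


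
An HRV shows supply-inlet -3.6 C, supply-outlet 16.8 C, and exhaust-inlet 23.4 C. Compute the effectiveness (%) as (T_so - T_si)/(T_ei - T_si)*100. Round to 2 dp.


eff = (16.8-(-3.6))/(23.4-(-3.6))*100 = 75.56 %

75.56 %


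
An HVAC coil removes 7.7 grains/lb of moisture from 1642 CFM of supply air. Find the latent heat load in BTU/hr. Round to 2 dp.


Q = 0.68 * 1642 * 7.7 = 8597.51 BTU/hr

8597.51 BTU/hr


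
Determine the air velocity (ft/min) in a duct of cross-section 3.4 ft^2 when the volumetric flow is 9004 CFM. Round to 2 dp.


V = 9004 / 3.4 = 2648.24 ft/min

2648.24 ft/min


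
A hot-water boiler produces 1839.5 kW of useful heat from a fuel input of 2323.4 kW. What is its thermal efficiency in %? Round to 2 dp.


eta = (1839.5/2323.4)*100 = 79.17 %

79.17 %


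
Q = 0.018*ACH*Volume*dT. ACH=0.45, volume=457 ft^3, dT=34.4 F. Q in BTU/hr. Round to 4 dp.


Q = 0.018 * 0.45 * 457 * 34.4 = 127.3385 BTU/hr

127.3385 BTU/hr


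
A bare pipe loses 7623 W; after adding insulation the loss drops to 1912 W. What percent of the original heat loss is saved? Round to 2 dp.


Savings = ((7623-1912)/7623)*100 = 74.92 %

74.92 %


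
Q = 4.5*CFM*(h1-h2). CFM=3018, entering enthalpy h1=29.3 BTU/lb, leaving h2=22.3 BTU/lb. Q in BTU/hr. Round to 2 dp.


Q = 4.5 * 3018 * (29.3 - 22.3) = 95067.00 BTU/hr

95067.00 BTU/hr


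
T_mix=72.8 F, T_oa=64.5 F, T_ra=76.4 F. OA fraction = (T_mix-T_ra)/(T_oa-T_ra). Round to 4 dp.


frac = (72.8 - 76.4) / (64.5 - 76.4) = 0.3025

0.3025


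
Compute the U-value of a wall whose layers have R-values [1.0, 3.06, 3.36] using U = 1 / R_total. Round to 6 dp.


R_total = 1.0 + 3.06 + 3.36 = 7.42
U = 1/7.42 = 0.134771

0.134771


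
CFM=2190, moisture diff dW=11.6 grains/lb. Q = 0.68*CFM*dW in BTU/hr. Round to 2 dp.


Q = 0.68 * 2190 * 11.6 = 17274.72 BTU/hr

17274.72 BTU/hr


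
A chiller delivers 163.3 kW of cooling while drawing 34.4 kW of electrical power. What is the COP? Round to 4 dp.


COP = 163.3 / 34.4 = 4.7471

4.7471


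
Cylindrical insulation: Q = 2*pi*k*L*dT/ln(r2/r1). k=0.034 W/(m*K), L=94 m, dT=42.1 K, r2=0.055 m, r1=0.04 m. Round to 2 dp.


Q = 2*pi*0.034*94*42.1/ln(0.055/0.04) = 2654.74 W

2654.74 W


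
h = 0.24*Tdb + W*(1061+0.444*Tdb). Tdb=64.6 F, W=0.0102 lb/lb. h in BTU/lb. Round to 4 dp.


h = 0.24*64.6 + 0.0102*(1061+0.444*64.6) = 26.6188 BTU/lb

26.6188 BTU/lb


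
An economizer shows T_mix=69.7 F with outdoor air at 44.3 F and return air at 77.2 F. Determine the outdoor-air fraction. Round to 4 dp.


frac = (69.7 - 77.2) / (44.3 - 77.2) = 0.2280

0.2280


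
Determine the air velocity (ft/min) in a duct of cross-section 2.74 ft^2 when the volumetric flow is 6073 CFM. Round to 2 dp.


V = 6073 / 2.74 = 2216.42 ft/min

2216.42 ft/min


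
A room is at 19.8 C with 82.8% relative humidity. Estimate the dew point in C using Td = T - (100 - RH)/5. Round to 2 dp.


Td = 19.8 - (100-82.8)/5 = 16.36 C

16.36 C


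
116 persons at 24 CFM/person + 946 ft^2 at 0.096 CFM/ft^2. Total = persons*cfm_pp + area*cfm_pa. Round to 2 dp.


Total = 116*24 + 946*0.096 = 2874.82 CFM

2874.82 CFM


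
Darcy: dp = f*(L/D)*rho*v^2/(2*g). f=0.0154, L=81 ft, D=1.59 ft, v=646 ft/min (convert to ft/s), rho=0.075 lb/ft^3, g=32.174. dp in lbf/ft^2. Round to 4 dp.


v_fps = 646/60 = 10.7667 ft/s
dp = 0.0154*(81/1.59)*0.075*10.7667^2/(2*32.174) = 0.1060 lbf/ft^2

0.1060 lbf/ft^2


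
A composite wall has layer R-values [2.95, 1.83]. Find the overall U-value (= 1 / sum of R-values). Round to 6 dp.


R_total = 2.95 + 1.83 = 4.78
U = 1/4.78 = 0.209205

0.209205


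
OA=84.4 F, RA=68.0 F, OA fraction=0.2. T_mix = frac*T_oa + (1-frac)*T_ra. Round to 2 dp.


T_mix = 0.2*84.4 + 0.8*68.0 = 71.28 F

71.28 F


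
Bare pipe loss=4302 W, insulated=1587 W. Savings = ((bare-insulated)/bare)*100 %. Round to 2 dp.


Savings = ((4302-1587)/4302)*100 = 63.11 %

63.11 %


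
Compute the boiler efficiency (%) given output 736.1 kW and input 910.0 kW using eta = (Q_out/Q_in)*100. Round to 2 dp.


eta = (736.1/910.0)*100 = 80.89 %

80.89 %


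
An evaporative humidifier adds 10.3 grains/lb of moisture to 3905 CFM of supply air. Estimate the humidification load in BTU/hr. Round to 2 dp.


Q = 0.68 * 3905 * 10.3 = 27350.62 BTU/hr

27350.62 BTU/hr


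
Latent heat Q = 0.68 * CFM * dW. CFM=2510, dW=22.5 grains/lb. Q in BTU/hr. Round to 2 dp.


Q = 0.68 * 2510 * 22.5 = 38403.00 BTU/hr

38403.00 BTU/hr


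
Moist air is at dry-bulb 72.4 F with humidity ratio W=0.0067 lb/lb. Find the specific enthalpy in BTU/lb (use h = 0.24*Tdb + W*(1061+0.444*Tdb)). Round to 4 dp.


h = 0.24*72.4 + 0.0067*(1061+0.444*72.4) = 24.7001 BTU/lb

24.7001 BTU/lb


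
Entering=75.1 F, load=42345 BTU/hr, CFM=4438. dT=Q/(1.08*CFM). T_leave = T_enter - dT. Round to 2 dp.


dT = 42345/(1.08*4438) = 8.8347
T_leave = 75.1 - 8.8347 = 66.27 F

66.27 F


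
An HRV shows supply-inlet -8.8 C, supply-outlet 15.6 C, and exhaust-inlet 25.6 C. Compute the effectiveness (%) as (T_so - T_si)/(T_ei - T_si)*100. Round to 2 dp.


eff = (15.6-(-8.8))/(25.6-(-8.8))*100 = 70.93 %

70.93 %


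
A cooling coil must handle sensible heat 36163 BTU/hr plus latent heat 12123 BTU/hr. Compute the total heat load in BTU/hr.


Qt = 36163 + 12123 = 48286 BTU/hr

48286 BTU/hr


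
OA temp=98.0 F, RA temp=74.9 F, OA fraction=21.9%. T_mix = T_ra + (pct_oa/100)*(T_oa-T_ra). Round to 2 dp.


T_mix = 74.9 + (21.9/100)*(98.0-74.9) = 79.96 F

79.96 F


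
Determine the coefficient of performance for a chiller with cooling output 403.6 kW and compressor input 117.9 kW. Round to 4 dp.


COP = 403.6 / 117.9 = 3.4232

3.4232


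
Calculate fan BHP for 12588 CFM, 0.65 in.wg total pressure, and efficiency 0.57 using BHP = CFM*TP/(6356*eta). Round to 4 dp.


BHP = 12588 * 0.65 / (6356 * 0.57) = 2.2585 hp

2.2585 hp


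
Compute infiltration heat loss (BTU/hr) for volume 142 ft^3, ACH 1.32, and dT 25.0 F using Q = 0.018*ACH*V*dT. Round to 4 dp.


Q = 0.018 * 1.32 * 142 * 25.0 = 84.3480 BTU/hr

84.3480 BTU/hr


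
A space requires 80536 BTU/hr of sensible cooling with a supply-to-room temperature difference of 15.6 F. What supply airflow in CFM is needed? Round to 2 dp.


CFM = 80536 / (1.08 * 15.6) = 4780.15

4780.15 CFM


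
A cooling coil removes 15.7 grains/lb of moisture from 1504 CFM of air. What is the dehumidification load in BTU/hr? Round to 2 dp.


Q = 0.68 * 1504 * 15.7 = 16056.70 BTU/hr

16056.70 BTU/hr


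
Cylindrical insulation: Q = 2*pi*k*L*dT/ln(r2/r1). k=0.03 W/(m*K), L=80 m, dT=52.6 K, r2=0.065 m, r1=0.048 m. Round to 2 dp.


Q = 2*pi*0.03*80*52.6/ln(0.065/0.048) = 2616.18 W

2616.18 W


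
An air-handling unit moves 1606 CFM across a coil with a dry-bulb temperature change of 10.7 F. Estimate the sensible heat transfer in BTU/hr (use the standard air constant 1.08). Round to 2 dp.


Q = 1.08 * 1606 * 10.7 = 18558.94 BTU/hr

18558.94 BTU/hr


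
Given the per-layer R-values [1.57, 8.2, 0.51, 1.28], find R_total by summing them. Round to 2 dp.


R_total = 1.57 + 8.2 + 0.51 + 1.28 = 11.56

11.56


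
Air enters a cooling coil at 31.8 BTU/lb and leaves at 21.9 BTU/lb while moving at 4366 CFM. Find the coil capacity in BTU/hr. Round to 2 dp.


Q = 4.5 * 4366 * (31.8 - 21.9) = 194505.30 BTU/hr

194505.30 BTU/hr


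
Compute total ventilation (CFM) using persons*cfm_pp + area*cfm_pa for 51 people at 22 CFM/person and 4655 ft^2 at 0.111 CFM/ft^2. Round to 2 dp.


Total = 51*22 + 4655*0.111 = 1638.71 CFM

1638.71 CFM


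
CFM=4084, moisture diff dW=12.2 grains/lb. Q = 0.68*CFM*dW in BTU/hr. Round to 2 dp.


Q = 0.68 * 4084 * 12.2 = 33880.86 BTU/hr

33880.86 BTU/hr


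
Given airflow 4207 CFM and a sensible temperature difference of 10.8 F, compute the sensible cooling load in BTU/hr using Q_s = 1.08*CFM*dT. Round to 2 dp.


Q = 1.08 * 4207 * 10.8 = 49070.45 BTU/hr

49070.45 BTU/hr


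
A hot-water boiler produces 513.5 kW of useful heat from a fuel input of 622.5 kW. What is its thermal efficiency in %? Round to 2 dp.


eta = (513.5/622.5)*100 = 82.49 %

82.49 %


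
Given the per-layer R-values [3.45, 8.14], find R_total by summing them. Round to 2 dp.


R_total = 3.45 + 8.14 = 11.59

11.59


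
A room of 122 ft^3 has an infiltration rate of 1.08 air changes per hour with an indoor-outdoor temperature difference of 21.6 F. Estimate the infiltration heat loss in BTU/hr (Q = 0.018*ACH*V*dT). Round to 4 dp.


Q = 0.018 * 1.08 * 122 * 21.6 = 51.2283 BTU/hr

51.2283 BTU/hr


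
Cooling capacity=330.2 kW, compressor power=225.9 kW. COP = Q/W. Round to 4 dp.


COP = 330.2 / 225.9 = 1.4617

1.4617


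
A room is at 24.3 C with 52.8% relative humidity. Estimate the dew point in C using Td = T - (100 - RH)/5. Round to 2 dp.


Td = 24.3 - (100-52.8)/5 = 14.86 C

14.86 C


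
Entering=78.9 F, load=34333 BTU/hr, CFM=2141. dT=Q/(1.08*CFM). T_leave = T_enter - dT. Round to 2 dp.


dT = 34333/(1.08*2141) = 14.8481
T_leave = 78.9 - 14.8481 = 64.05 F

64.05 F


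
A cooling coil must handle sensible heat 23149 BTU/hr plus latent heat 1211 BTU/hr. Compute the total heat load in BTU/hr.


Qt = 23149 + 1211 = 24360 BTU/hr

24360 BTU/hr


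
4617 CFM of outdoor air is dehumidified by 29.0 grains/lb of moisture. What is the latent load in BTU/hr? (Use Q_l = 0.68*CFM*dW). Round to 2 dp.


Q = 0.68 * 4617 * 29.0 = 91047.24 BTU/hr

91047.24 BTU/hr


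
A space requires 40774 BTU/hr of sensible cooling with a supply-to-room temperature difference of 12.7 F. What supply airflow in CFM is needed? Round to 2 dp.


CFM = 40774 / (1.08 * 12.7) = 2972.73

2972.73 CFM


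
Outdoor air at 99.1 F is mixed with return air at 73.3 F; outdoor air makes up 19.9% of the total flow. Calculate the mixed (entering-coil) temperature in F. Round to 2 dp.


T_mix = 73.3 + (19.9/100)*(99.1-73.3) = 78.43 F

78.43 F


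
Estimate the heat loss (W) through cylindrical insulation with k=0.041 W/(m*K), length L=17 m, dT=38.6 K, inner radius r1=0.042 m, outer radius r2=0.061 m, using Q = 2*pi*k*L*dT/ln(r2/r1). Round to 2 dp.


Q = 2*pi*0.041*17*38.6/ln(0.061/0.042) = 452.95 W

452.95 W


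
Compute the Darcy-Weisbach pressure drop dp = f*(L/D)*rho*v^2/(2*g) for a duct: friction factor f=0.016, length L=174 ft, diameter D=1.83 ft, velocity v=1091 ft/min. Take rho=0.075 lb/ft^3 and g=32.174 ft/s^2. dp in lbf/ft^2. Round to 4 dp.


v_fps = 1091/60 = 18.1833 ft/s
dp = 0.016*(174/1.83)*0.075*18.1833^2/(2*32.174) = 0.5863 lbf/ft^2

0.5863 lbf/ft^2


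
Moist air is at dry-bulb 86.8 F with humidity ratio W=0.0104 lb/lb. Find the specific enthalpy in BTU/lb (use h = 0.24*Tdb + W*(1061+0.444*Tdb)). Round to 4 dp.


h = 0.24*86.8 + 0.0104*(1061+0.444*86.8) = 32.2672 BTU/lb

32.2672 BTU/lb


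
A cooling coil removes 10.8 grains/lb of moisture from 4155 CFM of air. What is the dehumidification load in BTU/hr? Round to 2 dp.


Q = 0.68 * 4155 * 10.8 = 30514.32 BTU/hr

30514.32 BTU/hr


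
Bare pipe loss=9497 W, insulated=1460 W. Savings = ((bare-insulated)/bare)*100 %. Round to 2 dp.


Savings = ((9497-1460)/9497)*100 = 84.63 %

84.63 %


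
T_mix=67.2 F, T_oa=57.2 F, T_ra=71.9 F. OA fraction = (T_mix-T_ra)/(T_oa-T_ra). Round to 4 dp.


frac = (67.2 - 71.9) / (57.2 - 71.9) = 0.3197

0.3197


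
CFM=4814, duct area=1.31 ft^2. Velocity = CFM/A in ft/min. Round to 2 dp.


V = 4814 / 1.31 = 3674.81 ft/min

3674.81 ft/min


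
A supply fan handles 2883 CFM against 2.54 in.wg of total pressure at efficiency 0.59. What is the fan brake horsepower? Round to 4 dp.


BHP = 2883 * 2.54 / (6356 * 0.59) = 1.9527 hp

1.9527 hp


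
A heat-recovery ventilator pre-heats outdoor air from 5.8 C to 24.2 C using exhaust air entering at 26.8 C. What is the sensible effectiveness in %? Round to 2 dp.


eff = (24.2-5.8)/(26.8-5.8)*100 = 87.62 %

87.62 %


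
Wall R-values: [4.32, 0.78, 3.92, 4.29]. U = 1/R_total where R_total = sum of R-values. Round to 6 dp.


R_total = 4.32 + 0.78 + 3.92 + 4.29 = 13.31
U = 1/13.31 = 0.075131

0.075131


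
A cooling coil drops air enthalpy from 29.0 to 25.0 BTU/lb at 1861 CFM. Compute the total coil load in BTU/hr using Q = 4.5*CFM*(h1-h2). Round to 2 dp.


Q = 4.5 * 1861 * (29.0 - 25.0) = 33498.00 BTU/hr

33498.00 BTU/hr


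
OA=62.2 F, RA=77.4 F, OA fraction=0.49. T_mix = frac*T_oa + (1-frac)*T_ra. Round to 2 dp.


T_mix = 0.49*62.2 + 0.51*77.4 = 69.95 F

69.95 F


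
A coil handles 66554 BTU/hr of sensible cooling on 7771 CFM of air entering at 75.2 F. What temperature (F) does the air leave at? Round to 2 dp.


dT = 66554/(1.08*7771) = 7.9300
T_leave = 75.2 - 7.9300 = 67.27 F

67.27 F


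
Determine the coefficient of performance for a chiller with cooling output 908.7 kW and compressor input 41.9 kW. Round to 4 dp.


COP = 908.7 / 41.9 = 21.6874

21.6874


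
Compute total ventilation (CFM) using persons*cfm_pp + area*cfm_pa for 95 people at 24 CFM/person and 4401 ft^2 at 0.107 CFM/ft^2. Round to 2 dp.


Total = 95*24 + 4401*0.107 = 2750.91 CFM

2750.91 CFM


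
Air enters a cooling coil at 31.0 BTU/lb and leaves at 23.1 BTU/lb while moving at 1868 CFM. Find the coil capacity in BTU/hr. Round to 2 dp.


Q = 4.5 * 1868 * (31.0 - 23.1) = 66407.40 BTU/hr

66407.40 BTU/hr


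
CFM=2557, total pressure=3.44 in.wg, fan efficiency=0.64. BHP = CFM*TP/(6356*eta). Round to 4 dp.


BHP = 2557 * 3.44 / (6356 * 0.64) = 2.1623 hp

2.1623 hp


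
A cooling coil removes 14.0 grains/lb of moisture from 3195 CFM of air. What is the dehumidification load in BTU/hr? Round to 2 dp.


Q = 0.68 * 3195 * 14.0 = 30416.40 BTU/hr

30416.40 BTU/hr


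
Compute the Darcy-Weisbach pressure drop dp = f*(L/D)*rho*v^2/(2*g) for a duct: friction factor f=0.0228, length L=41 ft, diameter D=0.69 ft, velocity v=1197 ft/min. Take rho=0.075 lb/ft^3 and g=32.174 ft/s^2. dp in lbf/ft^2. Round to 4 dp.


v_fps = 1197/60 = 19.95 ft/s
dp = 0.0228*(41/0.69)*0.075*19.95^2/(2*32.174) = 0.6285 lbf/ft^2

0.6285 lbf/ft^2


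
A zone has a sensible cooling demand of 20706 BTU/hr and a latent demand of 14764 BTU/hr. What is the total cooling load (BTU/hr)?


Qt = 20706 + 14764 = 35470 BTU/hr

35470 BTU/hr


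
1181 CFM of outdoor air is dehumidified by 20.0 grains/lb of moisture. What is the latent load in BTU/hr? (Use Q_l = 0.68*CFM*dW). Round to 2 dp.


Q = 0.68 * 1181 * 20.0 = 16061.60 BTU/hr

16061.60 BTU/hr


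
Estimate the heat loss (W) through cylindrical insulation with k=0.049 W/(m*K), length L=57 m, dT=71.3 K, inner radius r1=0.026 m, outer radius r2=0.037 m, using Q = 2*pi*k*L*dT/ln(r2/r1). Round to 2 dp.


Q = 2*pi*0.049*57*71.3/ln(0.037/0.026) = 3546.38 W

3546.38 W


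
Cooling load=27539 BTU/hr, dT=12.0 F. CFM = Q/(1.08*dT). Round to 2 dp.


CFM = 27539 / (1.08 * 12.0) = 2124.92

2124.92 CFM


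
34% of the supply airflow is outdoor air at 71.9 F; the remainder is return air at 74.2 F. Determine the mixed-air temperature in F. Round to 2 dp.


T_mix = 0.34*71.9 + 0.66*74.2 = 73.42 F

73.42 F


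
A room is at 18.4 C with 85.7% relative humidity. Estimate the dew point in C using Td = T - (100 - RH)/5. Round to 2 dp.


Td = 18.4 - (100-85.7)/5 = 15.54 C

15.54 C


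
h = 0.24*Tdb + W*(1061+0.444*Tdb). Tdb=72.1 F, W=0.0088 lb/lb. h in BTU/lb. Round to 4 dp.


h = 0.24*72.1 + 0.0088*(1061+0.444*72.1) = 26.9225 BTU/lb

26.9225 BTU/lb


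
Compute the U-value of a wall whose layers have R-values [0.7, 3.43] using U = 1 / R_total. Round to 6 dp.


R_total = 0.7 + 3.43 = 4.13
U = 1/4.13 = 0.242131

0.242131


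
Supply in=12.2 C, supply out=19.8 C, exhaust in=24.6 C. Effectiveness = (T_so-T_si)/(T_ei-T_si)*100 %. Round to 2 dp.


eff = (19.8-12.2)/(24.6-12.2)*100 = 61.29 %

61.29 %


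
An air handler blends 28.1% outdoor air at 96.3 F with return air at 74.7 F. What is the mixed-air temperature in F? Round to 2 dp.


T_mix = 74.7 + (28.1/100)*(96.3-74.7) = 80.77 F

80.77 F


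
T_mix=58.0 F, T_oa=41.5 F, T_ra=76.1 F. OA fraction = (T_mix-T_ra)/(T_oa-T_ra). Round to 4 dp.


frac = (58.0 - 76.1) / (41.5 - 76.1) = 0.5231

0.5231


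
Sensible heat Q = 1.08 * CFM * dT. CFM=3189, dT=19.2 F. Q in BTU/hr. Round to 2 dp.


Q = 1.08 * 3189 * 19.2 = 66127.10 BTU/hr

66127.10 BTU/hr


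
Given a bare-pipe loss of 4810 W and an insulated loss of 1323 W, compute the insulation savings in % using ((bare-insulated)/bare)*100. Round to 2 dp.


Savings = ((4810-1323)/4810)*100 = 72.49 %

72.49 %


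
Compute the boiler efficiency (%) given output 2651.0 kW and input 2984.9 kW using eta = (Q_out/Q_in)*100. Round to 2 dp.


eta = (2651.0/2984.9)*100 = 88.81 %

88.81 %


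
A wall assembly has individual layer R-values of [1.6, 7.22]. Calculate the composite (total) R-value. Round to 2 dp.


R_total = 1.6 + 7.22 = 8.82

8.82


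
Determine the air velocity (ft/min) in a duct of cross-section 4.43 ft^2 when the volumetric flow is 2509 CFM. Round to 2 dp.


V = 2509 / 4.43 = 566.37 ft/min

566.37 ft/min


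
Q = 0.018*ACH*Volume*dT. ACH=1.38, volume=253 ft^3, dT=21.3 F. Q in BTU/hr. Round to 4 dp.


Q = 0.018 * 1.38 * 253 * 21.3 = 133.8603 BTU/hr

133.8603 BTU/hr


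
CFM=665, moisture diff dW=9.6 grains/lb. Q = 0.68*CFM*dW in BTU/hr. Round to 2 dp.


Q = 0.68 * 665 * 9.6 = 4341.12 BTU/hr

4341.12 BTU/hr


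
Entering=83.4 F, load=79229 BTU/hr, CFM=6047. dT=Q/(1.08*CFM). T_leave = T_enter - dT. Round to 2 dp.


dT = 79229/(1.08*6047) = 12.1317
T_leave = 83.4 - 12.1317 = 71.27 F

71.27 F


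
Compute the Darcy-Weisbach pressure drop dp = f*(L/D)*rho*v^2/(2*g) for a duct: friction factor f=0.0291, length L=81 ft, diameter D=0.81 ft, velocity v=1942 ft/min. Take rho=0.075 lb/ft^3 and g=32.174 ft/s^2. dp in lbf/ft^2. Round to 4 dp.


v_fps = 1942/60 = 32.3667 ft/s
dp = 0.0291*(81/0.81)*0.075*32.3667^2/(2*32.174) = 3.5532 lbf/ft^2

3.5532 lbf/ft^2


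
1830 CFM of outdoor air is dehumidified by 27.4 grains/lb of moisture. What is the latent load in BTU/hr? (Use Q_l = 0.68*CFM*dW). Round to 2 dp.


Q = 0.68 * 1830 * 27.4 = 34096.56 BTU/hr

34096.56 BTU/hr


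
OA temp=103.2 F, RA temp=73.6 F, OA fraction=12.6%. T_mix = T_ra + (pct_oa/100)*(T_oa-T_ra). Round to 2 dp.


T_mix = 73.6 + (12.6/100)*(103.2-73.6) = 77.33 F

77.33 F


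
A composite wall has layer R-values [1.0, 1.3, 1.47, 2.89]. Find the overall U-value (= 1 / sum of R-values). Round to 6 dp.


R_total = 1.0 + 1.3 + 1.47 + 2.89 = 6.66
U = 1/6.66 = 0.150150

0.150150


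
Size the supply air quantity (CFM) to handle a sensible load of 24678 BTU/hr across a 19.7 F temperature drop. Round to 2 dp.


CFM = 24678 / (1.08 * 19.7) = 1159.90

1159.90 CFM


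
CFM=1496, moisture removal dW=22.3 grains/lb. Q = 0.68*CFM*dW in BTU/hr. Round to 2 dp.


Q = 0.68 * 1496 * 22.3 = 22685.34 BTU/hr

22685.34 BTU/hr


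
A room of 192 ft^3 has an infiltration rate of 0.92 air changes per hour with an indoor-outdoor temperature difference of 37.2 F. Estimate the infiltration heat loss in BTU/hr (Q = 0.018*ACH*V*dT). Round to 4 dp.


Q = 0.018 * 0.92 * 192 * 37.2 = 118.2781 BTU/hr

118.2781 BTU/hr


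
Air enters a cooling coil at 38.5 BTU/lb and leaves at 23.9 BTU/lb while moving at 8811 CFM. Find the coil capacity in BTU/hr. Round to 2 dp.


Q = 4.5 * 8811 * (38.5 - 23.9) = 578882.70 BTU/hr

578882.70 BTU/hr


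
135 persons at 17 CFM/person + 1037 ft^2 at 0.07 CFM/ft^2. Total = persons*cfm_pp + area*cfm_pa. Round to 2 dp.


Total = 135*17 + 1037*0.07 = 2367.59 CFM

2367.59 CFM


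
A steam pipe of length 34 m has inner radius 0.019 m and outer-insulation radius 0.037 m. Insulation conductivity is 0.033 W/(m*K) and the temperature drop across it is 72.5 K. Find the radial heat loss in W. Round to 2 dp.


Q = 2*pi*0.033*34*72.5/ln(0.037/0.019) = 766.87 W

766.87 W


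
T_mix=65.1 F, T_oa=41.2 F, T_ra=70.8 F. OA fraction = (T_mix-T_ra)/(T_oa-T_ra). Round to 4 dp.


frac = (65.1 - 70.8) / (41.2 - 70.8) = 0.1926

0.1926


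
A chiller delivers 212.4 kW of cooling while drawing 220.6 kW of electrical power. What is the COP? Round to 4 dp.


COP = 212.4 / 220.6 = 0.9628

0.9628


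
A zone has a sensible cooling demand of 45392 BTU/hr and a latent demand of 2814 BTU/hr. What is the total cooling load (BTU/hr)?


Qt = 45392 + 2814 = 48206 BTU/hr

48206 BTU/hr


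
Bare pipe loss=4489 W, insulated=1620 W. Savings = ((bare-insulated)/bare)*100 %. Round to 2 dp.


Savings = ((4489-1620)/4489)*100 = 63.91 %

63.91 %


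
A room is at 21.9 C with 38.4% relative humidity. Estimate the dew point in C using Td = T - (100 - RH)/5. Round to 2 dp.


Td = 21.9 - (100-38.4)/5 = 9.58 C

9.58 C


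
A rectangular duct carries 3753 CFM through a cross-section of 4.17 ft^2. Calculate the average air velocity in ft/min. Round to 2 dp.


V = 3753 / 4.17 = 900.00 ft/min

900.00 ft/min


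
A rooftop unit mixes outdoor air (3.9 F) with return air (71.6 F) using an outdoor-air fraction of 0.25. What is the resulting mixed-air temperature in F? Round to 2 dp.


T_mix = 0.25*3.9 + 0.75*71.6 = 54.68 F

54.68 F


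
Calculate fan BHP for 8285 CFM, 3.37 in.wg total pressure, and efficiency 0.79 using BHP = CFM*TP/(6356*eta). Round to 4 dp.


BHP = 8285 * 3.37 / (6356 * 0.79) = 5.5605 hp

5.5605 hp


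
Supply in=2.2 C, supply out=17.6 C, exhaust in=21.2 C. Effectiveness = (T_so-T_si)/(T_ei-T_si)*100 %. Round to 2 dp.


eff = (17.6-2.2)/(21.2-2.2)*100 = 81.05 %

81.05 %


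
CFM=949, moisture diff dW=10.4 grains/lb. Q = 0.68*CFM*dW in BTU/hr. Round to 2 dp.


Q = 0.68 * 949 * 10.4 = 6711.33 BTU/hr

6711.33 BTU/hr


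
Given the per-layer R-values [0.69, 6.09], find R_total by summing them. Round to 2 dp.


R_total = 0.69 + 6.09 = 6.78

6.78


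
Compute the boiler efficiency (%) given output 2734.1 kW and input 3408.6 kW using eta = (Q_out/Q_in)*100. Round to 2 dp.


eta = (2734.1/3408.6)*100 = 80.21 %

80.21 %


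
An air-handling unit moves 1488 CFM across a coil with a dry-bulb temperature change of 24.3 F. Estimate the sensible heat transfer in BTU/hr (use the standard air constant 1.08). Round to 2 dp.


Q = 1.08 * 1488 * 24.3 = 39051.07 BTU/hr

39051.07 BTU/hr


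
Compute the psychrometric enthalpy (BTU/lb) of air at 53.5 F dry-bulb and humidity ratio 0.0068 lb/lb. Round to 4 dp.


h = 0.24*53.5 + 0.0068*(1061+0.444*53.5) = 20.2163 BTU/lb

20.2163 BTU/lb


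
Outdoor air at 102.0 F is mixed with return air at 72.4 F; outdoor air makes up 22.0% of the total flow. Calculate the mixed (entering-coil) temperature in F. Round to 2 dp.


T_mix = 72.4 + (22.0/100)*(102.0-72.4) = 78.91 F

78.91 F


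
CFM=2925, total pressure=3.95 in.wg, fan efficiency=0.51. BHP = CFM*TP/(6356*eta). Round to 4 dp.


BHP = 2925 * 3.95 / (6356 * 0.51) = 3.5643 hp

3.5643 hp


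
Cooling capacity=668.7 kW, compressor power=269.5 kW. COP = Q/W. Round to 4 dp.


COP = 668.7 / 269.5 = 2.4813

2.4813


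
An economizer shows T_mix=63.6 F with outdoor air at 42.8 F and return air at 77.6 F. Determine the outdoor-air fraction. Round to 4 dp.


frac = (63.6 - 77.6) / (42.8 - 77.6) = 0.4023

0.4023


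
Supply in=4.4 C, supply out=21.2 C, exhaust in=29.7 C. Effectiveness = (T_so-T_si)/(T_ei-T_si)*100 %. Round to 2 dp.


eff = (21.2-4.4)/(29.7-4.4)*100 = 66.40 %

66.40 %


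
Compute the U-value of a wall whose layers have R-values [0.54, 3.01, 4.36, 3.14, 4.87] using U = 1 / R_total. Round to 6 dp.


R_total = 0.54 + 3.01 + 4.36 + 3.14 + 4.87 = 15.92
U = 1/15.92 = 0.062814

0.062814


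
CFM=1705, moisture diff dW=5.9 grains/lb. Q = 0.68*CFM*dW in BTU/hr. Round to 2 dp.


Q = 0.68 * 1705 * 5.9 = 6840.46 BTU/hr

6840.46 BTU/hr


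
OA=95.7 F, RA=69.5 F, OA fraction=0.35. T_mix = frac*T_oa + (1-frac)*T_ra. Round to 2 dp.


T_mix = 0.35*95.7 + 0.65*69.5 = 78.67 F

78.67 F


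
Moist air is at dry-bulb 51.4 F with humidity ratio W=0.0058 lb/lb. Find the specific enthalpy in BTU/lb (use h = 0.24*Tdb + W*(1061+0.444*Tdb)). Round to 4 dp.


h = 0.24*51.4 + 0.0058*(1061+0.444*51.4) = 18.6222 BTU/lb

18.6222 BTU/lb


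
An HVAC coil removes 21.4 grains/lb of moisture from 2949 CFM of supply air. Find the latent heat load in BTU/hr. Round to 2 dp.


Q = 0.68 * 2949 * 21.4 = 42913.85 BTU/hr

42913.85 BTU/hr


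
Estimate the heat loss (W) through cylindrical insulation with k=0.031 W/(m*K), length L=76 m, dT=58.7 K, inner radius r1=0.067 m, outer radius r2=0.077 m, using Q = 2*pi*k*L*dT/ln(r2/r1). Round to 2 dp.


Q = 2*pi*0.031*76*58.7/ln(0.077/0.067) = 6246.35 W

6246.35 W


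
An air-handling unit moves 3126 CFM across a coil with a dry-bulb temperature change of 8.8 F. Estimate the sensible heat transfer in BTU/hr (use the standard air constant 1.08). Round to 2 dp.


Q = 1.08 * 3126 * 8.8 = 29709.50 BTU/hr

29709.50 BTU/hr


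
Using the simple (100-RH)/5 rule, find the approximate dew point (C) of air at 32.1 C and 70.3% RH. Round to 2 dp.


Td = 32.1 - (100-70.3)/5 = 26.16 C

26.16 C


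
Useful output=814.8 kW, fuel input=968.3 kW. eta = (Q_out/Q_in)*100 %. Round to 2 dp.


eta = (814.8/968.3)*100 = 84.15 %

84.15 %


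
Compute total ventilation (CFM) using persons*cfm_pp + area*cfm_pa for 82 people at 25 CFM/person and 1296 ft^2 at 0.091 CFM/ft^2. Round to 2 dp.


Total = 82*25 + 1296*0.091 = 2167.94 CFM

2167.94 CFM


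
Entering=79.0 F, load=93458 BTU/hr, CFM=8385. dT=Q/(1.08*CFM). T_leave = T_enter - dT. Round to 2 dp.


dT = 93458/(1.08*8385) = 10.3202
T_leave = 79.0 - 10.3202 = 68.68 F

68.68 F


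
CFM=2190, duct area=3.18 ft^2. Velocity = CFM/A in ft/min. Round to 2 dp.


V = 2190 / 3.18 = 688.68 ft/min

688.68 ft/min


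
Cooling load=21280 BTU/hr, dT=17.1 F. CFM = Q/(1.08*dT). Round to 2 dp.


CFM = 21280 / (1.08 * 17.1) = 1152.26

1152.26 CFM


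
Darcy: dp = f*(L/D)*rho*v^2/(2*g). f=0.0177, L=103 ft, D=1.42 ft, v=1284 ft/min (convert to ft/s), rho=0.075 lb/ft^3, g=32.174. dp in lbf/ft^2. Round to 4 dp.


v_fps = 1284/60 = 21.4 ft/s
dp = 0.0177*(103/1.42)*0.075*21.4^2/(2*32.174) = 0.6853 lbf/ft^2

0.6853 lbf/ft^2


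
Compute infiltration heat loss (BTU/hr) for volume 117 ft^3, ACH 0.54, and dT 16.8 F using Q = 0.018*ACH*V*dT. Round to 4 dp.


Q = 0.018 * 0.54 * 117 * 16.8 = 19.1056 BTU/hr

19.1056 BTU/hr


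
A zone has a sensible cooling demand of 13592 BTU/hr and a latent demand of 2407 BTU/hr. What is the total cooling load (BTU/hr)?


Qt = 13592 + 2407 = 15999 BTU/hr

15999 BTU/hr


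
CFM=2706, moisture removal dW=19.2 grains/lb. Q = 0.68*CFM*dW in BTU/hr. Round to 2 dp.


Q = 0.68 * 2706 * 19.2 = 35329.54 BTU/hr

35329.54 BTU/hr


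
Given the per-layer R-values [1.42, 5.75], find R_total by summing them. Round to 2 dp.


R_total = 1.42 + 5.75 = 7.17

7.17


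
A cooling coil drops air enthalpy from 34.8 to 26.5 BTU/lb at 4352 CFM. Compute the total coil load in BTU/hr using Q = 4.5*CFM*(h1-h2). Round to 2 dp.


Q = 4.5 * 4352 * (34.8 - 26.5) = 162547.20 BTU/hr

162547.20 BTU/hr


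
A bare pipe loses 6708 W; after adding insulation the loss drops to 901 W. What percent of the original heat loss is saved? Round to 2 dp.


Savings = ((6708-901)/6708)*100 = 86.57 %

86.57 %


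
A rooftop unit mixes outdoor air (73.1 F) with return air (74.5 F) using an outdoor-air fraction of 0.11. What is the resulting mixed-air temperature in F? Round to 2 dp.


T_mix = 0.11*73.1 + 0.89*74.5 = 74.35 F

74.35 F


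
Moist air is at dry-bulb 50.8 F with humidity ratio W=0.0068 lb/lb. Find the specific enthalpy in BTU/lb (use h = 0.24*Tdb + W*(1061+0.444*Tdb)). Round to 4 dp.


h = 0.24*50.8 + 0.0068*(1061+0.444*50.8) = 19.5602 BTU/lb

19.5602 BTU/lb
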